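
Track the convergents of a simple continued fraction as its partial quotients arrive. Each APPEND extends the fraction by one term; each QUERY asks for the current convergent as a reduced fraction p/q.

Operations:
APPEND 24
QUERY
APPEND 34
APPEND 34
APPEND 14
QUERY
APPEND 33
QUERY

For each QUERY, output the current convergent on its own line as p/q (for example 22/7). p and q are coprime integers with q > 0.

24/1
390045/16232
12899287/536813

APPEND 24: p_0 = 24·1 + 0 = 24, q_0 = 24·0 + 1 = 1 → 24/1
APPEND 34: p_1 = 34·24 + 1 = 817, q_1 = 34·1 + 0 = 34 → 817/34
APPEND 34: p_2 = 34·817 + 24 = 27802, q_2 = 34·34 + 1 = 1157 → 27802/1157
APPEND 14: p_3 = 14·27802 + 817 = 390045, q_3 = 14·1157 + 34 = 16232 → 390045/16232
APPEND 33: p_4 = 33·390045 + 27802 = 12899287, q_4 = 33·16232 + 1157 = 536813 → 12899287/536813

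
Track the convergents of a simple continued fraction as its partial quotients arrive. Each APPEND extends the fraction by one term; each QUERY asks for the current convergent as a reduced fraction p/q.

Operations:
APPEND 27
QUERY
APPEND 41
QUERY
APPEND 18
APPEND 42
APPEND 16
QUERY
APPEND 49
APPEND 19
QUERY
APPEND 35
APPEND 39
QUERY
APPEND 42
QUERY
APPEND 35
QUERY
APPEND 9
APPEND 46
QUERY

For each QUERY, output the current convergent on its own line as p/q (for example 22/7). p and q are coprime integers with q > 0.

27/1
1108/41
13458211/498003
12559010562/464729297
17181359824623/635773115516
722057338296065/26718760810293
25289188200186898/935792401475771
10528227740639181660/389582909609718443

APPEND 27: p_0 = 27·1 + 0 = 27, q_0 = 27·0 + 1 = 1 → 27/1
APPEND 41: p_1 = 41·27 + 1 = 1108, q_1 = 41·1 + 0 = 41 → 1108/41
APPEND 18: p_2 = 18·1108 + 27 = 19971, q_2 = 18·41 + 1 = 739 → 19971/739
APPEND 42: p_3 = 42·19971 + 1108 = 839890, q_3 = 42·739 + 41 = 31079 → 839890/31079
APPEND 16: p_4 = 16·839890 + 19971 = 13458211, q_4 = 16·31079 + 739 = 498003 → 13458211/498003
APPEND 49: p_5 = 49·13458211 + 839890 = 660292229, q_5 = 49·498003 + 31079 = 24433226 → 660292229/24433226
APPEND 19: p_6 = 19·660292229 + 13458211 = 12559010562, q_6 = 19·24433226 + 498003 = 464729297 → 12559010562/464729297
APPEND 35: p_7 = 35·12559010562 + 660292229 = 440225661899, q_7 = 35·464729297 + 24433226 = 16289958621 → 440225661899/16289958621
APPEND 39: p_8 = 39·440225661899 + 12559010562 = 17181359824623, q_8 = 39·16289958621 + 464729297 = 635773115516 → 17181359824623/635773115516
APPEND 42: p_9 = 42·17181359824623 + 440225661899 = 722057338296065, q_9 = 42·635773115516 + 16289958621 = 26718760810293 → 722057338296065/26718760810293
APPEND 35: p_10 = 35·722057338296065 + 17181359824623 = 25289188200186898, q_10 = 35·26718760810293 + 635773115516 = 935792401475771 → 25289188200186898/935792401475771
APPEND 9: p_11 = 9·25289188200186898 + 722057338296065 = 228324751139978147, q_11 = 9·935792401475771 + 26718760810293 = 8448850374092232 → 228324751139978147/8448850374092232
APPEND 46: p_12 = 46·228324751139978147 + 25289188200186898 = 10528227740639181660, q_12 = 46·8448850374092232 + 935792401475771 = 389582909609718443 → 10528227740639181660/389582909609718443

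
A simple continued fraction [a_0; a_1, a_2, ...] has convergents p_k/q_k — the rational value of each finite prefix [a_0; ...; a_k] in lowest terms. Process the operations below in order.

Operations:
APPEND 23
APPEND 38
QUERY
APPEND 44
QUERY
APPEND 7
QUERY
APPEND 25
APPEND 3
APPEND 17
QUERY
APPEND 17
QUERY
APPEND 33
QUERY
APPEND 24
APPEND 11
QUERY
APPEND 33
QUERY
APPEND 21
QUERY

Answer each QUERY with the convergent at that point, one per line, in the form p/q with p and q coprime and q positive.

APPEND 23: p_0 = 23·1 + 0 = 23, q_0 = 23·0 + 1 = 1 → 23/1
APPEND 38: p_1 = 38·23 + 1 = 875, q_1 = 38·1 + 0 = 38 → 875/38
APPEND 44: p_2 = 44·875 + 23 = 38523, q_2 = 44·38 + 1 = 1673 → 38523/1673
APPEND 7: p_3 = 7·38523 + 875 = 270536, q_3 = 7·1673 + 38 = 11749 → 270536/11749
APPEND 25: p_4 = 25·270536 + 38523 = 6801923, q_4 = 25·11749 + 1673 = 295398 → 6801923/295398
APPEND 3: p_5 = 3·6801923 + 270536 = 20676305, q_5 = 3·295398 + 11749 = 897943 → 20676305/897943
APPEND 17: p_6 = 17·20676305 + 6801923 = 358299108, q_6 = 17·897943 + 295398 = 15560429 → 358299108/15560429
APPEND 17: p_7 = 17·358299108 + 20676305 = 6111761141, q_7 = 17·15560429 + 897943 = 265425236 → 6111761141/265425236
APPEND 33: p_8 = 33·6111761141 + 358299108 = 202046416761, q_8 = 33·265425236 + 15560429 = 8774593217 → 202046416761/8774593217
APPEND 24: p_9 = 24·202046416761 + 6111761141 = 4855225763405, q_9 = 24·8774593217 + 265425236 = 210855662444 → 4855225763405/210855662444
APPEND 11: p_10 = 11·4855225763405 + 202046416761 = 53609529814216, q_10 = 11·210855662444 + 8774593217 = 2328186880101 → 53609529814216/2328186880101
APPEND 33: p_11 = 33·53609529814216 + 4855225763405 = 1773969709632533, q_11 = 33·2328186880101 + 210855662444 = 77041022705777 → 1773969709632533/77041022705777
APPEND 21: p_12 = 21·1773969709632533 + 53609529814216 = 37306973432097409, q_12 = 21·77041022705777 + 2328186880101 = 1620189663701418 → 37306973432097409/1620189663701418

875/38
38523/1673
270536/11749
358299108/15560429
6111761141/265425236
202046416761/8774593217
53609529814216/2328186880101
1773969709632533/77041022705777
37306973432097409/1620189663701418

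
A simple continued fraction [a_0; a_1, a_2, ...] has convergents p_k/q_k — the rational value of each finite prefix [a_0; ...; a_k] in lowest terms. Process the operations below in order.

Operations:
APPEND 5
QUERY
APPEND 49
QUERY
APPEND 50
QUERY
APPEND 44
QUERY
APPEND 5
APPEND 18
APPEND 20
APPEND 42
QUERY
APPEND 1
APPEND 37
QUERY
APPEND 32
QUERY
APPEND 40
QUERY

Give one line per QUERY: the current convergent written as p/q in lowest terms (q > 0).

5/1
246/49
12305/2451
541666/107893
41754780406/8317022893
1623422009963/323365082766
51992252081777/10356197460941
2081313505281043/414571263520406

APPEND 5: p_0 = 5·1 + 0 = 5, q_0 = 5·0 + 1 = 1 → 5/1
APPEND 49: p_1 = 49·5 + 1 = 246, q_1 = 49·1 + 0 = 49 → 246/49
APPEND 50: p_2 = 50·246 + 5 = 12305, q_2 = 50·49 + 1 = 2451 → 12305/2451
APPEND 44: p_3 = 44·12305 + 246 = 541666, q_3 = 44·2451 + 49 = 107893 → 541666/107893
APPEND 5: p_4 = 5·541666 + 12305 = 2720635, q_4 = 5·107893 + 2451 = 541916 → 2720635/541916
APPEND 18: p_5 = 18·2720635 + 541666 = 49513096, q_5 = 18·541916 + 107893 = 9862381 → 49513096/9862381
APPEND 20: p_6 = 20·49513096 + 2720635 = 992982555, q_6 = 20·9862381 + 541916 = 197789536 → 992982555/197789536
APPEND 42: p_7 = 42·992982555 + 49513096 = 41754780406, q_7 = 42·197789536 + 9862381 = 8317022893 → 41754780406/8317022893
APPEND 1: p_8 = 1·41754780406 + 992982555 = 42747762961, q_8 = 1·8317022893 + 197789536 = 8514812429 → 42747762961/8514812429
APPEND 37: p_9 = 37·42747762961 + 41754780406 = 1623422009963, q_9 = 37·8514812429 + 8317022893 = 323365082766 → 1623422009963/323365082766
APPEND 32: p_10 = 32·1623422009963 + 42747762961 = 51992252081777, q_10 = 32·323365082766 + 8514812429 = 10356197460941 → 51992252081777/10356197460941
APPEND 40: p_11 = 40·51992252081777 + 1623422009963 = 2081313505281043, q_11 = 40·10356197460941 + 323365082766 = 414571263520406 → 2081313505281043/414571263520406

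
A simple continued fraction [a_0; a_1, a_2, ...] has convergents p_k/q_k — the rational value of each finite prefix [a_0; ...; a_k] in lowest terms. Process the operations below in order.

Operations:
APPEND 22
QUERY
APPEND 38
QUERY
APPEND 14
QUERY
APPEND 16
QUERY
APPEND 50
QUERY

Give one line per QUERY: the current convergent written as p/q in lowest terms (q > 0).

22/1
837/38
11740/533
188677/8566
9445590/428833

APPEND 22: p_0 = 22·1 + 0 = 22, q_0 = 22·0 + 1 = 1 → 22/1
APPEND 38: p_1 = 38·22 + 1 = 837, q_1 = 38·1 + 0 = 38 → 837/38
APPEND 14: p_2 = 14·837 + 22 = 11740, q_2 = 14·38 + 1 = 533 → 11740/533
APPEND 16: p_3 = 16·11740 + 837 = 188677, q_3 = 16·533 + 38 = 8566 → 188677/8566
APPEND 50: p_4 = 50·188677 + 11740 = 9445590, q_4 = 50·8566 + 533 = 428833 → 9445590/428833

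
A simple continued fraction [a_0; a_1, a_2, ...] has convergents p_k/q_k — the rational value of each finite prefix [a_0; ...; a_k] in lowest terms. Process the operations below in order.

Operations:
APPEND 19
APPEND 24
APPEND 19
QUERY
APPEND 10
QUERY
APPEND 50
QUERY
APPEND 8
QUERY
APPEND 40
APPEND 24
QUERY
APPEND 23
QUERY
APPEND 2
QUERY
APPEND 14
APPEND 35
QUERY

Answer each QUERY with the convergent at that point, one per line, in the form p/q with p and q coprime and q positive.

8702/457
87477/4594
4382552/230157
35147893/1845850
33882306421/1779385618
780703345955/40999933371
1595288998331/83779252360
810611515288946/42570610576745

APPEND 19: p_0 = 19·1 + 0 = 19, q_0 = 19·0 + 1 = 1 → 19/1
APPEND 24: p_1 = 24·19 + 1 = 457, q_1 = 24·1 + 0 = 24 → 457/24
APPEND 19: p_2 = 19·457 + 19 = 8702, q_2 = 19·24 + 1 = 457 → 8702/457
APPEND 10: p_3 = 10·8702 + 457 = 87477, q_3 = 10·457 + 24 = 4594 → 87477/4594
APPEND 50: p_4 = 50·87477 + 8702 = 4382552, q_4 = 50·4594 + 457 = 230157 → 4382552/230157
APPEND 8: p_5 = 8·4382552 + 87477 = 35147893, q_5 = 8·230157 + 4594 = 1845850 → 35147893/1845850
APPEND 40: p_6 = 40·35147893 + 4382552 = 1410298272, q_6 = 40·1845850 + 230157 = 74064157 → 1410298272/74064157
APPEND 24: p_7 = 24·1410298272 + 35147893 = 33882306421, q_7 = 24·74064157 + 1845850 = 1779385618 → 33882306421/1779385618
APPEND 23: p_8 = 23·33882306421 + 1410298272 = 780703345955, q_8 = 23·1779385618 + 74064157 = 40999933371 → 780703345955/40999933371
APPEND 2: p_9 = 2·780703345955 + 33882306421 = 1595288998331, q_9 = 2·40999933371 + 1779385618 = 83779252360 → 1595288998331/83779252360
APPEND 14: p_10 = 14·1595288998331 + 780703345955 = 23114749322589, q_10 = 14·83779252360 + 40999933371 = 1213909466411 → 23114749322589/1213909466411
APPEND 35: p_11 = 35·23114749322589 + 1595288998331 = 810611515288946, q_11 = 35·1213909466411 + 83779252360 = 42570610576745 → 810611515288946/42570610576745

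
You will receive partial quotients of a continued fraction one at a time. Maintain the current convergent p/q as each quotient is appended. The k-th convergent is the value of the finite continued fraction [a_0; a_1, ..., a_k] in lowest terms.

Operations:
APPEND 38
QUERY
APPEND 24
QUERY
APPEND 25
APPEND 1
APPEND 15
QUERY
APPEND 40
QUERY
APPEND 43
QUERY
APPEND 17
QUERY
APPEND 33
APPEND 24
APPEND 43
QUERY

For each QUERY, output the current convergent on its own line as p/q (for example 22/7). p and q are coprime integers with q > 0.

38/1
913/24
379503/9976
15203896/399665
654147031/17195571
11135703423/292724372
380759563116859/10009031289947

APPEND 38: p_0 = 38·1 + 0 = 38, q_0 = 38·0 + 1 = 1 → 38/1
APPEND 24: p_1 = 24·38 + 1 = 913, q_1 = 24·1 + 0 = 24 → 913/24
APPEND 25: p_2 = 25·913 + 38 = 22863, q_2 = 25·24 + 1 = 601 → 22863/601
APPEND 1: p_3 = 1·22863 + 913 = 23776, q_3 = 1·601 + 24 = 625 → 23776/625
APPEND 15: p_4 = 15·23776 + 22863 = 379503, q_4 = 15·625 + 601 = 9976 → 379503/9976
APPEND 40: p_5 = 40·379503 + 23776 = 15203896, q_5 = 40·9976 + 625 = 399665 → 15203896/399665
APPEND 43: p_6 = 43·15203896 + 379503 = 654147031, q_6 = 43·399665 + 9976 = 17195571 → 654147031/17195571
APPEND 17: p_7 = 17·654147031 + 15203896 = 11135703423, q_7 = 17·17195571 + 399665 = 292724372 → 11135703423/292724372
APPEND 33: p_8 = 33·11135703423 + 654147031 = 368132359990, q_8 = 33·292724372 + 17195571 = 9677099847 → 368132359990/9677099847
APPEND 24: p_9 = 24·368132359990 + 11135703423 = 8846312343183, q_9 = 24·9677099847 + 292724372 = 232543120700 → 8846312343183/232543120700
APPEND 43: p_10 = 43·8846312343183 + 368132359990 = 380759563116859, q_10 = 43·232543120700 + 9677099847 = 10009031289947 → 380759563116859/10009031289947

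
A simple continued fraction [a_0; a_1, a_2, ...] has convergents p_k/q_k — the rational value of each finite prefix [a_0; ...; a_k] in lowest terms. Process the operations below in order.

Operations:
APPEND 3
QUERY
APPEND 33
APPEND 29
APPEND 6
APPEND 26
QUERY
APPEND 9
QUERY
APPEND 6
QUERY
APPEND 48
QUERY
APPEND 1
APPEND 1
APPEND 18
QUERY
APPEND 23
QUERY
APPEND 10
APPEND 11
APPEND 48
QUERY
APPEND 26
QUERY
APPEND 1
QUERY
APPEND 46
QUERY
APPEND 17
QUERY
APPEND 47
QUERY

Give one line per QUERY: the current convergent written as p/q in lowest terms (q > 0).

APPEND 3: p_0 = 3·1 + 0 = 3, q_0 = 3·0 + 1 = 1 → 3/1
APPEND 33: p_1 = 33·3 + 1 = 100, q_1 = 33·1 + 0 = 33 → 100/33
APPEND 29: p_2 = 29·100 + 3 = 2903, q_2 = 29·33 + 1 = 958 → 2903/958
APPEND 6: p_3 = 6·2903 + 100 = 17518, q_3 = 6·958 + 33 = 5781 → 17518/5781
APPEND 26: p_4 = 26·17518 + 2903 = 458371, q_4 = 26·5781 + 958 = 151264 → 458371/151264
APPEND 9: p_5 = 9·458371 + 17518 = 4142857, q_5 = 9·151264 + 5781 = 1367157 → 4142857/1367157
APPEND 6: p_6 = 6·4142857 + 458371 = 25315513, q_6 = 6·1367157 + 151264 = 8354206 → 25315513/8354206
APPEND 48: p_7 = 48·25315513 + 4142857 = 1219287481, q_7 = 48·8354206 + 1367157 = 402369045 → 1219287481/402369045
APPEND 1: p_8 = 1·1219287481 + 25315513 = 1244602994, q_8 = 1·402369045 + 8354206 = 410723251 → 1244602994/410723251
APPEND 1: p_9 = 1·1244602994 + 1219287481 = 2463890475, q_9 = 1·410723251 + 402369045 = 813092296 → 2463890475/813092296
APPEND 18: p_10 = 18·2463890475 + 1244602994 = 45594631544, q_10 = 18·813092296 + 410723251 = 15046384579 → 45594631544/15046384579
APPEND 23: p_11 = 23·45594631544 + 2463890475 = 1051140415987, q_11 = 23·15046384579 + 813092296 = 346879937613 → 1051140415987/346879937613
APPEND 10: p_12 = 10·1051140415987 + 45594631544 = 10556998791414, q_12 = 10·346879937613 + 15046384579 = 3483845760709 → 10556998791414/3483845760709
APPEND 11: p_13 = 11·10556998791414 + 1051140415987 = 117178127121541, q_13 = 11·3483845760709 + 346879937613 = 38669183305412 → 117178127121541/38669183305412
APPEND 48: p_14 = 48·117178127121541 + 10556998791414 = 5635107100625382, q_14 = 48·38669183305412 + 3483845760709 = 1859604644420485 → 5635107100625382/1859604644420485
APPEND 26: p_15 = 26·5635107100625382 + 117178127121541 = 146629962743381473, q_15 = 26·1859604644420485 + 38669183305412 = 48388389938238022 → 146629962743381473/48388389938238022
APPEND 1: p_16 = 1·146629962743381473 + 5635107100625382 = 152265069844006855, q_16 = 1·48388389938238022 + 1859604644420485 = 50247994582658507 → 152265069844006855/50247994582658507
APPEND 46: p_17 = 46·152265069844006855 + 146629962743381473 = 7150823175567696803, q_17 = 46·50247994582658507 + 48388389938238022 = 2359796140740529344 → 7150823175567696803/2359796140740529344
APPEND 17: p_18 = 17·7150823175567696803 + 152265069844006855 = 121716259054494852506, q_18 = 17·2359796140740529344 + 50247994582658507 = 40166782387171657355 → 121716259054494852506/40166782387171657355
APPEND 47: p_19 = 47·121716259054494852506 + 7150823175567696803 = 5727814998736825764585, q_19 = 47·40166782387171657355 + 2359796140740529344 = 1890198568337808425029 → 5727814998736825764585/1890198568337808425029

3/1
458371/151264
4142857/1367157
25315513/8354206
1219287481/402369045
45594631544/15046384579
1051140415987/346879937613
5635107100625382/1859604644420485
146629962743381473/48388389938238022
152265069844006855/50247994582658507
7150823175567696803/2359796140740529344
121716259054494852506/40166782387171657355
5727814998736825764585/1890198568337808425029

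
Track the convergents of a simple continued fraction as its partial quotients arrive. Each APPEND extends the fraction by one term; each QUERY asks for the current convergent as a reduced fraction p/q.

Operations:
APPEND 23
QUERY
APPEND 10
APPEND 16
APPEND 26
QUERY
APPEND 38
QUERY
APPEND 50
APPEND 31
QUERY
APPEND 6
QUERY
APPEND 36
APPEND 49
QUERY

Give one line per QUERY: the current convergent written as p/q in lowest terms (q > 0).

APPEND 23: p_0 = 23·1 + 0 = 23, q_0 = 23·0 + 1 = 1 → 23/1
APPEND 10: p_1 = 10·23 + 1 = 231, q_1 = 10·1 + 0 = 10 → 231/10
APPEND 16: p_2 = 16·231 + 23 = 3719, q_2 = 16·10 + 1 = 161 → 3719/161
APPEND 26: p_3 = 26·3719 + 231 = 96925, q_3 = 26·161 + 10 = 4196 → 96925/4196
APPEND 38: p_4 = 38·96925 + 3719 = 3686869, q_4 = 38·4196 + 161 = 159609 → 3686869/159609
APPEND 50: p_5 = 50·3686869 + 96925 = 184440375, q_5 = 50·159609 + 4196 = 7984646 → 184440375/7984646
APPEND 31: p_6 = 31·184440375 + 3686869 = 5721338494, q_6 = 31·7984646 + 159609 = 247683635 → 5721338494/247683635
APPEND 6: p_7 = 6·5721338494 + 184440375 = 34512471339, q_7 = 6·247683635 + 7984646 = 1494086456 → 34512471339/1494086456
APPEND 36: p_8 = 36·34512471339 + 5721338494 = 1248170306698, q_8 = 36·1494086456 + 247683635 = 54034796051 → 1248170306698/54034796051
APPEND 49: p_9 = 49·1248170306698 + 34512471339 = 61194857499541, q_9 = 49·54034796051 + 1494086456 = 2649199092955 → 61194857499541/2649199092955

23/1
96925/4196
3686869/159609
5721338494/247683635
34512471339/1494086456
61194857499541/2649199092955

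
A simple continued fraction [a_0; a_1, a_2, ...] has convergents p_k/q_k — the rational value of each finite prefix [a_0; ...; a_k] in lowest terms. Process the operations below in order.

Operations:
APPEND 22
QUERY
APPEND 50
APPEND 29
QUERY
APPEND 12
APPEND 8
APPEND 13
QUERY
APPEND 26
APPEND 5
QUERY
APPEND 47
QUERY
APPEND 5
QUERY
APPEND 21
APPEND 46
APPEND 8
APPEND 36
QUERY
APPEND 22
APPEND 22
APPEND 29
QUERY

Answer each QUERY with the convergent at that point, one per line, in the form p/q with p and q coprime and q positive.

22/1
31951/1451
40789228/1852373
5358929143/243366598
252933297704/11486532951
1270025417663/57676031353
359256853370502517/16315035313943137
5067206097023782679192/230118494999764156379

APPEND 22: p_0 = 22·1 + 0 = 22, q_0 = 22·0 + 1 = 1 → 22/1
APPEND 50: p_1 = 50·22 + 1 = 1101, q_1 = 50·1 + 0 = 50 → 1101/50
APPEND 29: p_2 = 29·1101 + 22 = 31951, q_2 = 29·50 + 1 = 1451 → 31951/1451
APPEND 12: p_3 = 12·31951 + 1101 = 384513, q_3 = 12·1451 + 50 = 17462 → 384513/17462
APPEND 8: p_4 = 8·384513 + 31951 = 3108055, q_4 = 8·17462 + 1451 = 141147 → 3108055/141147
APPEND 13: p_5 = 13·3108055 + 384513 = 40789228, q_5 = 13·141147 + 17462 = 1852373 → 40789228/1852373
APPEND 26: p_6 = 26·40789228 + 3108055 = 1063627983, q_6 = 26·1852373 + 141147 = 48302845 → 1063627983/48302845
APPEND 5: p_7 = 5·1063627983 + 40789228 = 5358929143, q_7 = 5·48302845 + 1852373 = 243366598 → 5358929143/243366598
APPEND 47: p_8 = 47·5358929143 + 1063627983 = 252933297704, q_8 = 47·243366598 + 48302845 = 11486532951 → 252933297704/11486532951
APPEND 5: p_9 = 5·252933297704 + 5358929143 = 1270025417663, q_9 = 5·11486532951 + 243366598 = 57676031353 → 1270025417663/57676031353
APPEND 21: p_10 = 21·1270025417663 + 252933297704 = 26923467068627, q_10 = 21·57676031353 + 11486532951 = 1222683191364 → 26923467068627/1222683191364
APPEND 46: p_11 = 46·26923467068627 + 1270025417663 = 1239749510574505, q_11 = 46·1222683191364 + 57676031353 = 56301102834097 → 1239749510574505/56301102834097
APPEND 8: p_12 = 8·1239749510574505 + 26923467068627 = 9944919551664667, q_12 = 8·56301102834097 + 1222683191364 = 451631505864140 → 9944919551664667/451631505864140
APPEND 36: p_13 = 36·9944919551664667 + 1239749510574505 = 359256853370502517, q_13 = 36·451631505864140 + 56301102834097 = 16315035313943137 → 359256853370502517/16315035313943137
APPEND 22: p_14 = 22·359256853370502517 + 9944919551664667 = 7913595693702720041, q_14 = 22·16315035313943137 + 451631505864140 = 359382408412613154 → 7913595693702720041/359382408412613154
APPEND 22: p_15 = 22·7913595693702720041 + 359256853370502517 = 174458362114830343419, q_15 = 22·359382408412613154 + 16315035313943137 = 7922728020391432525 → 174458362114830343419/7922728020391432525
APPEND 29: p_16 = 29·174458362114830343419 + 7913595693702720041 = 5067206097023782679192, q_16 = 29·7922728020391432525 + 359382408412613154 = 230118494999764156379 → 5067206097023782679192/230118494999764156379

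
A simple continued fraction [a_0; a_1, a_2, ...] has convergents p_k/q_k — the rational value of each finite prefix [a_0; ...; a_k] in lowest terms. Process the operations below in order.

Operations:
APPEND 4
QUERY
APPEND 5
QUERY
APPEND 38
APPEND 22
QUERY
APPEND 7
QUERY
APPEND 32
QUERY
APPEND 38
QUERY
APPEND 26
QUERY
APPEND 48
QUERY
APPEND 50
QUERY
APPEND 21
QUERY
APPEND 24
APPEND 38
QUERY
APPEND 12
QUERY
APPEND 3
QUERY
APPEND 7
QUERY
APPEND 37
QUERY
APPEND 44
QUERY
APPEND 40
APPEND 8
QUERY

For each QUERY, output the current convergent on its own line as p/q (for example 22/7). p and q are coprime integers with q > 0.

APPEND 4: p_0 = 4·1 + 0 = 4, q_0 = 4·0 + 1 = 1 → 4/1
APPEND 5: p_1 = 5·4 + 1 = 21, q_1 = 5·1 + 0 = 5 → 21/5
APPEND 38: p_2 = 38·21 + 4 = 802, q_2 = 38·5 + 1 = 191 → 802/191
APPEND 22: p_3 = 22·802 + 21 = 17665, q_3 = 22·191 + 5 = 4207 → 17665/4207
APPEND 7: p_4 = 7·17665 + 802 = 124457, q_4 = 7·4207 + 191 = 29640 → 124457/29640
APPEND 32: p_5 = 32·124457 + 17665 = 4000289, q_5 = 32·29640 + 4207 = 952687 → 4000289/952687
APPEND 38: p_6 = 38·4000289 + 124457 = 152135439, q_6 = 38·952687 + 29640 = 36231746 → 152135439/36231746
APPEND 26: p_7 = 26·152135439 + 4000289 = 3959521703, q_7 = 26·36231746 + 952687 = 942978083 → 3959521703/942978083
APPEND 48: p_8 = 48·3959521703 + 152135439 = 190209177183, q_8 = 48·942978083 + 36231746 = 45299179730 → 190209177183/45299179730
APPEND 50: p_9 = 50·190209177183 + 3959521703 = 9514418380853, q_9 = 50·45299179730 + 942978083 = 2265901964583 → 9514418380853/2265901964583
APPEND 21: p_10 = 21·9514418380853 + 190209177183 = 199992995175096, q_10 = 21·2265901964583 + 45299179730 = 47629240435973 → 199992995175096/47629240435973
APPEND 24: p_11 = 24·199992995175096 + 9514418380853 = 4809346302583157, q_11 = 24·47629240435973 + 2265901964583 = 1145367672427935 → 4809346302583157/1145367672427935
APPEND 38: p_12 = 38·4809346302583157 + 199992995175096 = 182955152493335062, q_12 = 38·1145367672427935 + 47629240435973 = 43571600792697503 → 182955152493335062/43571600792697503
APPEND 12: p_13 = 12·182955152493335062 + 4809346302583157 = 2200271176222603901, q_13 = 12·43571600792697503 + 1145367672427935 = 524004577184797971 → 2200271176222603901/524004577184797971
APPEND 3: p_14 = 3·2200271176222603901 + 182955152493335062 = 6783768681161146765, q_14 = 3·524004577184797971 + 43571600792697503 = 1615585332347091416 → 6783768681161146765/1615585332347091416
APPEND 7: p_15 = 7·6783768681161146765 + 2200271176222603901 = 49686651944350631256, q_15 = 7·1615585332347091416 + 524004577184797971 = 11833101903614437883 → 49686651944350631256/11833101903614437883
APPEND 37: p_16 = 37·49686651944350631256 + 6783768681161146765 = 1845189890622134503237, q_16 = 37·11833101903614437883 + 1615585332347091416 = 439440355766081293087 → 1845189890622134503237/439440355766081293087
APPEND 44: p_17 = 44·1845189890622134503237 + 49686651944350631256 = 81238041839318268773684, q_17 = 44·439440355766081293087 + 11833101903614437883 = 19347208755611191333711 → 81238041839318268773684/19347208755611191333711
APPEND 40: p_18 = 40·81238041839318268773684 + 1845189890622134503237 = 3251366863463352885450597, q_18 = 40·19347208755611191333711 + 439440355766081293087 = 774327790580213734641527 → 3251366863463352885450597/774327790580213734641527
APPEND 8: p_19 = 8·3251366863463352885450597 + 81238041839318268773684 = 26092172949546141352378460, q_19 = 8·774327790580213734641527 + 19347208755611191333711 = 6213969533397321068465927 → 26092172949546141352378460/6213969533397321068465927

4/1
21/5
17665/4207
124457/29640
4000289/952687
152135439/36231746
3959521703/942978083
190209177183/45299179730
9514418380853/2265901964583
199992995175096/47629240435973
182955152493335062/43571600792697503
2200271176222603901/524004577184797971
6783768681161146765/1615585332347091416
49686651944350631256/11833101903614437883
1845189890622134503237/439440355766081293087
81238041839318268773684/19347208755611191333711
26092172949546141352378460/6213969533397321068465927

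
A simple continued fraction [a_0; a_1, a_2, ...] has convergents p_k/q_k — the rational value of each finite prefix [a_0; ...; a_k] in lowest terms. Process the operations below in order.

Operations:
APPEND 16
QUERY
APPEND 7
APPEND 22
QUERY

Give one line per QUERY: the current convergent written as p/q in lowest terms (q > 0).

APPEND 16: p_0 = 16·1 + 0 = 16, q_0 = 16·0 + 1 = 1 → 16/1
APPEND 7: p_1 = 7·16 + 1 = 113, q_1 = 7·1 + 0 = 7 → 113/7
APPEND 22: p_2 = 22·113 + 16 = 2502, q_2 = 22·7 + 1 = 155 → 2502/155

16/1
2502/155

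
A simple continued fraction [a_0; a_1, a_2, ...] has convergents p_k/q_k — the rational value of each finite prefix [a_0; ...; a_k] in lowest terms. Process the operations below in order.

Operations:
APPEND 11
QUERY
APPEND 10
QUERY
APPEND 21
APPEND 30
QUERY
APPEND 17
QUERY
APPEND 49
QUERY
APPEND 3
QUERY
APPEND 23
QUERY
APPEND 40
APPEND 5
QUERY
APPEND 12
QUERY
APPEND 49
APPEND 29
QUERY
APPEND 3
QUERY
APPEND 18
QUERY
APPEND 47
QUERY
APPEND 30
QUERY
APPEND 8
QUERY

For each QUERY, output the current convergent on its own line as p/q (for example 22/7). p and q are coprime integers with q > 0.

APPEND 11: p_0 = 11·1 + 0 = 11, q_0 = 11·0 + 1 = 1 → 11/1
APPEND 10: p_1 = 10·11 + 1 = 111, q_1 = 10·1 + 0 = 10 → 111/10
APPEND 21: p_2 = 21·111 + 11 = 2342, q_2 = 21·10 + 1 = 211 → 2342/211
APPEND 30: p_3 = 30·2342 + 111 = 70371, q_3 = 30·211 + 10 = 6340 → 70371/6340
APPEND 17: p_4 = 17·70371 + 2342 = 1198649, q_4 = 17·6340 + 211 = 107991 → 1198649/107991
APPEND 49: p_5 = 49·1198649 + 70371 = 58804172, q_5 = 49·107991 + 6340 = 5297899 → 58804172/5297899
APPEND 3: p_6 = 3·58804172 + 1198649 = 177611165, q_6 = 3·5297899 + 107991 = 16001688 → 177611165/16001688
APPEND 23: p_7 = 23·177611165 + 58804172 = 4143860967, q_7 = 23·16001688 + 5297899 = 373336723 → 4143860967/373336723
APPEND 40: p_8 = 40·4143860967 + 177611165 = 165932049845, q_8 = 40·373336723 + 16001688 = 14949470608 → 165932049845/14949470608
APPEND 5: p_9 = 5·165932049845 + 4143860967 = 833804110192, q_9 = 5·14949470608 + 373336723 = 75120689763 → 833804110192/75120689763
APPEND 12: p_10 = 12·833804110192 + 165932049845 = 10171581372149, q_10 = 12·75120689763 + 14949470608 = 916397747764 → 10171581372149/916397747764
APPEND 49: p_11 = 49·10171581372149 + 833804110192 = 499241291345493, q_11 = 49·916397747764 + 75120689763 = 44978610330199 → 499241291345493/44978610330199
APPEND 29: p_12 = 29·499241291345493 + 10171581372149 = 14488169030391446, q_12 = 29·44978610330199 + 916397747764 = 1305296097323535 → 14488169030391446/1305296097323535
APPEND 3: p_13 = 3·14488169030391446 + 499241291345493 = 43963748382519831, q_13 = 3·1305296097323535 + 44978610330199 = 3960866902300804 → 43963748382519831/3960866902300804
APPEND 18: p_14 = 18·43963748382519831 + 14488169030391446 = 805835639915748404, q_14 = 18·3960866902300804 + 1305296097323535 = 72600900338738007 → 805835639915748404/72600900338738007
APPEND 47: p_15 = 47·805835639915748404 + 43963748382519831 = 37918238824422694819, q_15 = 47·72600900338738007 + 3960866902300804 = 3416203182822987133 → 37918238824422694819/3416203182822987133
APPEND 30: p_16 = 30·37918238824422694819 + 805835639915748404 = 1138353000372596592974, q_16 = 30·3416203182822987133 + 72600900338738007 = 102558696385028351997 → 1138353000372596592974/102558696385028351997
APPEND 8: p_17 = 8·1138353000372596592974 + 37918238824422694819 = 9144742241805195438611, q_17 = 8·102558696385028351997 + 3416203182822987133 = 823885774263049803109 → 9144742241805195438611/823885774263049803109

11/1
111/10
70371/6340
1198649/107991
58804172/5297899
177611165/16001688
4143860967/373336723
833804110192/75120689763
10171581372149/916397747764
14488169030391446/1305296097323535
43963748382519831/3960866902300804
805835639915748404/72600900338738007
37918238824422694819/3416203182822987133
1138353000372596592974/102558696385028351997
9144742241805195438611/823885774263049803109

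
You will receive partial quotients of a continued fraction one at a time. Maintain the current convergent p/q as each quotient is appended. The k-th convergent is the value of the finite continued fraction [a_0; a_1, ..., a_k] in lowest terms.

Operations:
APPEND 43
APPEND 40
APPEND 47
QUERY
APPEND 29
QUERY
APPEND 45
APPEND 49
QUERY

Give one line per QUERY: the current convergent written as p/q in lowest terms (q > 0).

APPEND 43: p_0 = 43·1 + 0 = 43, q_0 = 43·0 + 1 = 1 → 43/1
APPEND 40: p_1 = 40·43 + 1 = 1721, q_1 = 40·1 + 0 = 40 → 1721/40
APPEND 47: p_2 = 47·1721 + 43 = 80930, q_2 = 47·40 + 1 = 1881 → 80930/1881
APPEND 29: p_3 = 29·80930 + 1721 = 2348691, q_3 = 29·1881 + 40 = 54589 → 2348691/54589
APPEND 45: p_4 = 45·2348691 + 80930 = 105772025, q_4 = 45·54589 + 1881 = 2458386 → 105772025/2458386
APPEND 49: p_5 = 49·105772025 + 2348691 = 5185177916, q_5 = 49·2458386 + 54589 = 120515503 → 5185177916/120515503

80930/1881
2348691/54589
5185177916/120515503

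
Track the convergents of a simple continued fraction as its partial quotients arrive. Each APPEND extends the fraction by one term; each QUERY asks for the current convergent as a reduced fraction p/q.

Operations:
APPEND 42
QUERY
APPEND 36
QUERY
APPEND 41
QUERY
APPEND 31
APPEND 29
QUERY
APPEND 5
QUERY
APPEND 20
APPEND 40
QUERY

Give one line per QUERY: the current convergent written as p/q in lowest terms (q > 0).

42/1
1513/36
62075/1477
55911377/1330344
281482723/6697543
227704116203/5417945703

APPEND 42: p_0 = 42·1 + 0 = 42, q_0 = 42·0 + 1 = 1 → 42/1
APPEND 36: p_1 = 36·42 + 1 = 1513, q_1 = 36·1 + 0 = 36 → 1513/36
APPEND 41: p_2 = 41·1513 + 42 = 62075, q_2 = 41·36 + 1 = 1477 → 62075/1477
APPEND 31: p_3 = 31·62075 + 1513 = 1925838, q_3 = 31·1477 + 36 = 45823 → 1925838/45823
APPEND 29: p_4 = 29·1925838 + 62075 = 55911377, q_4 = 29·45823 + 1477 = 1330344 → 55911377/1330344
APPEND 5: p_5 = 5·55911377 + 1925838 = 281482723, q_5 = 5·1330344 + 45823 = 6697543 → 281482723/6697543
APPEND 20: p_6 = 20·281482723 + 55911377 = 5685565837, q_6 = 20·6697543 + 1330344 = 135281204 → 5685565837/135281204
APPEND 40: p_7 = 40·5685565837 + 281482723 = 227704116203, q_7 = 40·135281204 + 6697543 = 5417945703 → 227704116203/5417945703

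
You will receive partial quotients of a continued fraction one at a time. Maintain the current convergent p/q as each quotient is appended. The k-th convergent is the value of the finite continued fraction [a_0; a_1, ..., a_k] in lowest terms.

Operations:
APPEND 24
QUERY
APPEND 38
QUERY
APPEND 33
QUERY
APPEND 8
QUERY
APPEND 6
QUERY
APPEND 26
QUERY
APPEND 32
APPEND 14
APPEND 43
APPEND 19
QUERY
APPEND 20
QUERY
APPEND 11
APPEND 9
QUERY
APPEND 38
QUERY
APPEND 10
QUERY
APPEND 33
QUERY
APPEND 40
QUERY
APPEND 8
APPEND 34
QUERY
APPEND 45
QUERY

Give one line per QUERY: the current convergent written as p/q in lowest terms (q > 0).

APPEND 24: p_0 = 24·1 + 0 = 24, q_0 = 24·0 + 1 = 1 → 24/1
APPEND 38: p_1 = 38·24 + 1 = 913, q_1 = 38·1 + 0 = 38 → 913/38
APPEND 33: p_2 = 33·913 + 24 = 30153, q_2 = 33·38 + 1 = 1255 → 30153/1255
APPEND 8: p_3 = 8·30153 + 913 = 242137, q_3 = 8·1255 + 38 = 10078 → 242137/10078
APPEND 6: p_4 = 6·242137 + 30153 = 1482975, q_4 = 6·10078 + 1255 = 61723 → 1482975/61723
APPEND 26: p_5 = 26·1482975 + 242137 = 38799487, q_5 = 26·61723 + 10078 = 1614876 → 38799487/1614876
APPEND 32: p_6 = 32·38799487 + 1482975 = 1243066559, q_6 = 32·1614876 + 61723 = 51737755 → 1243066559/51737755
APPEND 14: p_7 = 14·1243066559 + 38799487 = 17441731313, q_7 = 14·51737755 + 1614876 = 725943446 → 17441731313/725943446
APPEND 43: p_8 = 43·17441731313 + 1243066559 = 751237513018, q_8 = 43·725943446 + 51737755 = 31267305933 → 751237513018/31267305933
APPEND 19: p_9 = 19·751237513018 + 17441731313 = 14290954478655, q_9 = 19·31267305933 + 725943446 = 594804756173 → 14290954478655/594804756173
APPEND 20: p_10 = 20·14290954478655 + 751237513018 = 286570327086118, q_10 = 20·594804756173 + 31267305933 = 11927362429393 → 286570327086118/11927362429393
APPEND 11: p_11 = 11·286570327086118 + 14290954478655 = 3166564552425953, q_11 = 11·11927362429393 + 594804756173 = 131795791479496 → 3166564552425953/131795791479496
APPEND 9: p_12 = 9·3166564552425953 + 286570327086118 = 28785651298919695, q_12 = 9·131795791479496 + 11927362429393 = 1198089485744857 → 28785651298919695/1198089485744857
APPEND 38: p_13 = 38·28785651298919695 + 3166564552425953 = 1097021313911374363, q_13 = 38·1198089485744857 + 131795791479496 = 45659196249784062 → 1097021313911374363/45659196249784062
APPEND 10: p_14 = 10·1097021313911374363 + 28785651298919695 = 10998998790412663325, q_14 = 10·45659196249784062 + 1198089485744857 = 457790051983585477 → 10998998790412663325/457790051983585477
APPEND 33: p_15 = 33·10998998790412663325 + 1097021313911374363 = 364063981397529264088, q_15 = 33·457790051983585477 + 45659196249784062 = 15152730911708104803 → 364063981397529264088/15152730911708104803
APPEND 40: p_16 = 40·364063981397529264088 + 10998998790412663325 = 14573558254691583226845, q_16 = 40·15152730911708104803 + 457790051983585477 = 606567026520307777597 → 14573558254691583226845/606567026520307777597
APPEND 8: p_17 = 8·14573558254691583226845 + 364063981397529264088 = 116952530018930195078848, q_17 = 8·606567026520307777597 + 15152730911708104803 = 4867688943074170325579 → 116952530018930195078848/4867688943074170325579
APPEND 34: p_18 = 34·116952530018930195078848 + 14573558254691583226845 = 3990959578898318215907677, q_18 = 34·4867688943074170325579 + 606567026520307777597 = 166107991091042098847283 → 3990959578898318215907677/166107991091042098847283
APPEND 45: p_19 = 45·3990959578898318215907677 + 116952530018930195078848 = 179710133580443249910924313, q_19 = 45·166107991091042098847283 + 4867688943074170325579 = 7479727288039968618453314 → 179710133580443249910924313/7479727288039968618453314

24/1
913/38
30153/1255
242137/10078
1482975/61723
38799487/1614876
14290954478655/594804756173
286570327086118/11927362429393
28785651298919695/1198089485744857
1097021313911374363/45659196249784062
10998998790412663325/457790051983585477
364063981397529264088/15152730911708104803
14573558254691583226845/606567026520307777597
3990959578898318215907677/166107991091042098847283
179710133580443249910924313/7479727288039968618453314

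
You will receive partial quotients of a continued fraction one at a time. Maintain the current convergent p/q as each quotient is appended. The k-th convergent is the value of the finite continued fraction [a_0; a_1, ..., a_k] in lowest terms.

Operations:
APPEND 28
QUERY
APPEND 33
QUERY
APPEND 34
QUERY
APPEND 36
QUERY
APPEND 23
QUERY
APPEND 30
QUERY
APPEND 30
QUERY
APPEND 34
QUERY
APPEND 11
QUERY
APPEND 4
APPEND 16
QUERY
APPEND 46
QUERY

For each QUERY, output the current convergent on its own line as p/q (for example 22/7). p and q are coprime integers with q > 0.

28/1
925/33
31478/1123
1134133/40461
26116537/931726
784630243/27992241
23565023827/840698956
801995440361/28611756745
8845514867798/315570023151
587790393452646/20969839612735
27074542153733269/965903514035159

APPEND 28: p_0 = 28·1 + 0 = 28, q_0 = 28·0 + 1 = 1 → 28/1
APPEND 33: p_1 = 33·28 + 1 = 925, q_1 = 33·1 + 0 = 33 → 925/33
APPEND 34: p_2 = 34·925 + 28 = 31478, q_2 = 34·33 + 1 = 1123 → 31478/1123
APPEND 36: p_3 = 36·31478 + 925 = 1134133, q_3 = 36·1123 + 33 = 40461 → 1134133/40461
APPEND 23: p_4 = 23·1134133 + 31478 = 26116537, q_4 = 23·40461 + 1123 = 931726 → 26116537/931726
APPEND 30: p_5 = 30·26116537 + 1134133 = 784630243, q_5 = 30·931726 + 40461 = 27992241 → 784630243/27992241
APPEND 30: p_6 = 30·784630243 + 26116537 = 23565023827, q_6 = 30·27992241 + 931726 = 840698956 → 23565023827/840698956
APPEND 34: p_7 = 34·23565023827 + 784630243 = 801995440361, q_7 = 34·840698956 + 27992241 = 28611756745 → 801995440361/28611756745
APPEND 11: p_8 = 11·801995440361 + 23565023827 = 8845514867798, q_8 = 11·28611756745 + 840698956 = 315570023151 → 8845514867798/315570023151
APPEND 4: p_9 = 4·8845514867798 + 801995440361 = 36184054911553, q_9 = 4·315570023151 + 28611756745 = 1290891849349 → 36184054911553/1290891849349
APPEND 16: p_10 = 16·36184054911553 + 8845514867798 = 587790393452646, q_10 = 16·1290891849349 + 315570023151 = 20969839612735 → 587790393452646/20969839612735
APPEND 46: p_11 = 46·587790393452646 + 36184054911553 = 27074542153733269, q_11 = 46·20969839612735 + 1290891849349 = 965903514035159 → 27074542153733269/965903514035159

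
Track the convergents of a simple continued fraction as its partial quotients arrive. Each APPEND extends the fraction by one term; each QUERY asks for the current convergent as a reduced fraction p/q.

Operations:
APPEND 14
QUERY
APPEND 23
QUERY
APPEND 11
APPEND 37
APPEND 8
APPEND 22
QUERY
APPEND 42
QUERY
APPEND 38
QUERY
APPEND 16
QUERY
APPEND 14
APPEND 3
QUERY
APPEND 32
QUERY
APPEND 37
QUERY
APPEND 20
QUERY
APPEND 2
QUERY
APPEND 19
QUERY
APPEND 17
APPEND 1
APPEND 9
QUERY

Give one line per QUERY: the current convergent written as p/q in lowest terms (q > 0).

APPEND 14: p_0 = 14·1 + 0 = 14, q_0 = 14·0 + 1 = 1 → 14/1
APPEND 23: p_1 = 23·14 + 1 = 323, q_1 = 23·1 + 0 = 23 → 323/23
APPEND 11: p_2 = 11·323 + 14 = 3567, q_2 = 11·23 + 1 = 254 → 3567/254
APPEND 37: p_3 = 37·3567 + 323 = 132302, q_3 = 37·254 + 23 = 9421 → 132302/9421
APPEND 8: p_4 = 8·132302 + 3567 = 1061983, q_4 = 8·9421 + 254 = 75622 → 1061983/75622
APPEND 22: p_5 = 22·1061983 + 132302 = 23495928, q_5 = 22·75622 + 9421 = 1673105 → 23495928/1673105
APPEND 42: p_6 = 42·23495928 + 1061983 = 987890959, q_6 = 42·1673105 + 75622 = 70346032 → 987890959/70346032
APPEND 38: p_7 = 38·987890959 + 23495928 = 37563352370, q_7 = 38·70346032 + 1673105 = 2674822321 → 37563352370/2674822321
APPEND 16: p_8 = 16·37563352370 + 987890959 = 602001528879, q_8 = 16·2674822321 + 70346032 = 42867503168 → 602001528879/42867503168
APPEND 14: p_9 = 14·602001528879 + 37563352370 = 8465584756676, q_9 = 14·42867503168 + 2674822321 = 602819866673 → 8465584756676/602819866673
APPEND 3: p_10 = 3·8465584756676 + 602001528879 = 25998755798907, q_10 = 3·602819866673 + 42867503168 = 1851327103187 → 25998755798907/1851327103187
APPEND 32: p_11 = 32·25998755798907 + 8465584756676 = 840425770321700, q_11 = 32·1851327103187 + 602819866673 = 59845287168657 → 840425770321700/59845287168657
APPEND 37: p_12 = 37·840425770321700 + 25998755798907 = 31121752257701807, q_12 = 37·59845287168657 + 1851327103187 = 2216126952343496 → 31121752257701807/2216126952343496
APPEND 20: p_13 = 20·31121752257701807 + 840425770321700 = 623275470924357840, q_13 = 20·2216126952343496 + 59845287168657 = 44382384334038577 → 623275470924357840/44382384334038577
APPEND 2: p_14 = 2·623275470924357840 + 31121752257701807 = 1277672694106417487, q_14 = 2·44382384334038577 + 2216126952343496 = 90980895620420650 → 1277672694106417487/90980895620420650
APPEND 19: p_15 = 19·1277672694106417487 + 623275470924357840 = 24899056658946290093, q_15 = 19·90980895620420650 + 44382384334038577 = 1773019401122030927 → 24899056658946290093/1773019401122030927
APPEND 17: p_16 = 17·24899056658946290093 + 1277672694106417487 = 424561635896193349068, q_16 = 17·1773019401122030927 + 90980895620420650 = 30232310714694946409 → 424561635896193349068/30232310714694946409
APPEND 1: p_17 = 1·424561635896193349068 + 24899056658946290093 = 449460692555139639161, q_17 = 1·30232310714694946409 + 1773019401122030927 = 32005330115816977336 → 449460692555139639161/32005330115816977336
APPEND 9: p_18 = 9·449460692555139639161 + 424561635896193349068 = 4469707868892450101517, q_18 = 9·32005330115816977336 + 30232310714694946409 = 318280281757047742433 → 4469707868892450101517/318280281757047742433

14/1
323/23
23495928/1673105
987890959/70346032
37563352370/2674822321
602001528879/42867503168
25998755798907/1851327103187
840425770321700/59845287168657
31121752257701807/2216126952343496
623275470924357840/44382384334038577
1277672694106417487/90980895620420650
24899056658946290093/1773019401122030927
4469707868892450101517/318280281757047742433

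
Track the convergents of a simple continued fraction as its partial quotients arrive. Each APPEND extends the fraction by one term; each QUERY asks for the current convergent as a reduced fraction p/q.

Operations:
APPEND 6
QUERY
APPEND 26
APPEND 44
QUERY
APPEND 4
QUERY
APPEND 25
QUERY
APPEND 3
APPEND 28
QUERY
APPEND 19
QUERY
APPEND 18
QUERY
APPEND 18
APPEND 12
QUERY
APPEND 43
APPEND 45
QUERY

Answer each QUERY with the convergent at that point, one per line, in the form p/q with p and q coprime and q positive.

6/1
6914/1145
27813/4606
702239/116295
60469079/10014043
1151047031/190620308
20779315637/3441179587
4522924057601/749023414075
8773264018297901/1452905263028530

APPEND 6: p_0 = 6·1 + 0 = 6, q_0 = 6·0 + 1 = 1 → 6/1
APPEND 26: p_1 = 26·6 + 1 = 157, q_1 = 26·1 + 0 = 26 → 157/26
APPEND 44: p_2 = 44·157 + 6 = 6914, q_2 = 44·26 + 1 = 1145 → 6914/1145
APPEND 4: p_3 = 4·6914 + 157 = 27813, q_3 = 4·1145 + 26 = 4606 → 27813/4606
APPEND 25: p_4 = 25·27813 + 6914 = 702239, q_4 = 25·4606 + 1145 = 116295 → 702239/116295
APPEND 3: p_5 = 3·702239 + 27813 = 2134530, q_5 = 3·116295 + 4606 = 353491 → 2134530/353491
APPEND 28: p_6 = 28·2134530 + 702239 = 60469079, q_6 = 28·353491 + 116295 = 10014043 → 60469079/10014043
APPEND 19: p_7 = 19·60469079 + 2134530 = 1151047031, q_7 = 19·10014043 + 353491 = 190620308 → 1151047031/190620308
APPEND 18: p_8 = 18·1151047031 + 60469079 = 20779315637, q_8 = 18·190620308 + 10014043 = 3441179587 → 20779315637/3441179587
APPEND 18: p_9 = 18·20779315637 + 1151047031 = 375178728497, q_9 = 18·3441179587 + 190620308 = 62131852874 → 375178728497/62131852874
APPEND 12: p_10 = 12·375178728497 + 20779315637 = 4522924057601, q_10 = 12·62131852874 + 3441179587 = 749023414075 → 4522924057601/749023414075
APPEND 43: p_11 = 43·4522924057601 + 375178728497 = 194860913205340, q_11 = 43·749023414075 + 62131852874 = 32270138658099 → 194860913205340/32270138658099
APPEND 45: p_12 = 45·194860913205340 + 4522924057601 = 8773264018297901, q_12 = 45·32270138658099 + 749023414075 = 1452905263028530 → 8773264018297901/1452905263028530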